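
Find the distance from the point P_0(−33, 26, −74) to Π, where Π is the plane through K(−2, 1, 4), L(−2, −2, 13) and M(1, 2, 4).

28/√11

KL = (0, −3, 9) and KM = (3, 1, 0), so a normal is n = KL × KM = (−9, 27, 9).
n = (−9, 27, 9); n·P − 81 = 252; |n| = 9√11; distance = 252/(9√11) = 28/√11.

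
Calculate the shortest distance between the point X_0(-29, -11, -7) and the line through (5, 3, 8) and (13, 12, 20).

A direction vector is d = (8, 9, 12).
AP = (-34, -14, -15), and AP × d = (-33, 288, -194).
|AP × d|² = 121669 and |d|² = 289, so the distance is √(121669/289) = √421.

√421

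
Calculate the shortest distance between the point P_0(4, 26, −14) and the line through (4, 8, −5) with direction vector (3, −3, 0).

Direction vector d = (3, −3, 0).
AP = (0, 18, −9); AP·d = -54, |AP|² = 405, |d|² = 18.
distance² = |AP|² − (AP·d)²/|d|² = 405 − 2916/18 = 243, so the distance is 9√3.

9√3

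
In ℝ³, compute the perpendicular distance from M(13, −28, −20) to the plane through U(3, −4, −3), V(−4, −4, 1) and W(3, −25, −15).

17/9

UV = (−7, 0, 4) and UW = (0, −21, −12), so a normal is n = UV × UW = (84, −84, 147).
d = |84·13 + (-84)·(-28) + 147·(-20) − 147| / √(7056 + 7056 + 21609) = |357| / 189 = 17/9.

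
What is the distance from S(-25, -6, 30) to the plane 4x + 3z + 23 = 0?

d = |4·(-25) + 3·30 − (-23)| / √(16 + 0 + 9) = |13| / 5 = 13/5.

13/5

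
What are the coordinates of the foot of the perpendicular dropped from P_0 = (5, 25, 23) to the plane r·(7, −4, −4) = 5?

n = (7, −4, −4), |n|² = 81, and n·P_0 − 5 = -162.
t = -162/81 = -2, so the foot is P_0 − t·n = (5, 25, 23) − (-2)·(7, −4, −4) = (19, 17, 15).

(19, 17, 15)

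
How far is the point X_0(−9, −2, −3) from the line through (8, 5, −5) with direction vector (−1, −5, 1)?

3√26

Direction vector d = (−1, −5, 1).
AP = (−17, −7, 2), and AP × d = (3, 15, 78).
|AP × d|² = 6318 and |d|² = 27, so the distance is √(6318/27) = √234 = 3√26.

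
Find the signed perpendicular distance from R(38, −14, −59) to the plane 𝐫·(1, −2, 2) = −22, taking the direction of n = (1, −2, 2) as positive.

n·R − (-22) = -30.
|n| = 3, so the signed distance is -30/3 = -10.

-10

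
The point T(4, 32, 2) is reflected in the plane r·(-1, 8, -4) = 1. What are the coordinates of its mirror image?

n = (-1, 8, -4), |n|² = 81, n·T − 1 = 243, so t = 243/81 = 3.
Foot F = T − 3·n = (7, 8, 14); the reflection is 2F − T = (10, -16, 26).

(10, -16, 26)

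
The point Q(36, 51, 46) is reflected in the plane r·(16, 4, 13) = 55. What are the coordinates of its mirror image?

With n = (16, 4, 13), the signed offset is (n·Q − 55)/|n|² = 1323/441 = 3.
Q' = Q − 2t·n = (36, 51, 46) − 6·(16, 4, 13) = (-60, 27, -32).

(-60, 27, -32)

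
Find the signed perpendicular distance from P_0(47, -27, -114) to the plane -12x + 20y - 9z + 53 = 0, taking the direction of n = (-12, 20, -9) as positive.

n·P_0 − (-53) = -25.
|n| = 25, so the signed distance is -25/25 = -1.

-1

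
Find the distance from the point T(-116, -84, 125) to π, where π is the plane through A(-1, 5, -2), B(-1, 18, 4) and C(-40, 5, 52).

AB = (0, 13, 6) and AC = (-39, 0, 54), so a normal is n = AB × AC = (702, -234, 507).
n = (702, -234, 507); n·P − (-2886) = 4485; |n| = 897; distance = 4485/897 = 5.

5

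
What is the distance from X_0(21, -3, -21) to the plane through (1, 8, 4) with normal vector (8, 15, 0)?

5/17

The plane has equation n·(r − (1, 8, 4)) = 0, i.e. n·r = 128.
Then n·(21, -3, -21) - 128 = -5.
|n| = √(64 + 225 + 0) = 17, so the distance is |-5|/17 = 5/17.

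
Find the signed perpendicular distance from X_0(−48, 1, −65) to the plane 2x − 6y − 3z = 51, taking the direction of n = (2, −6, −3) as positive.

6

n·X_0 − 51 = 42.
|n| = 7, so the signed distance is 42/7 = 6.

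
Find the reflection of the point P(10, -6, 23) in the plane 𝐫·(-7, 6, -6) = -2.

With n = (-7, 6, -6), the signed offset is (n·P − (-2))/|n|² = -242/121 = -2.
P' = P − 2t·n = (10, -6, 23) − (-4)·(-7, 6, -6) = (-18, 18, -1).

(-18, 18, -1)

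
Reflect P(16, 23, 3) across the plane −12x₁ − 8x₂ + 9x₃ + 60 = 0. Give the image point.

(-8, 7, 21)

n = (−12, −8, 9), |n|² = 289, n·P − (-60) = -289, so t = -289/289 = -1.
Foot F = P − (-1)·n = (4, 15, 12); the reflection is 2F − P = (−8, 7, 21).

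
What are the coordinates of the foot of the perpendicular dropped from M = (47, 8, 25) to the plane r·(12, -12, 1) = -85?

The perpendicular from M has direction n = (12, -12, 1): r = (47, 8, 25) + t(12, -12, 1).
Substitute into the plane: n·(M + tn) = -85 gives 493 + 289t = -85, so t = -2.
Foot = (47, 8, 25) + (-2)·(12, -12, 1) = (23, 32, 23).

(23, 32, 23)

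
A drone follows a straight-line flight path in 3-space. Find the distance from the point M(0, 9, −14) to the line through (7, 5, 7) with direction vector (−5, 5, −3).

3√30

Direction vector d = (−5, 5, −3).
AP = (−7, 4, −21), and AP × d = (93, 84, −15).
|AP × d|² = 15930 and |d|² = 59, so the distance is √(15930/59) = √270 = 3√30.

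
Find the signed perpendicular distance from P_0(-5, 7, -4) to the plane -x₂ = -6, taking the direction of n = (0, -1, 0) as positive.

-1

n·P_0 − (-6) = -1.
|n| = 1, so the signed distance is -1/1 = -1.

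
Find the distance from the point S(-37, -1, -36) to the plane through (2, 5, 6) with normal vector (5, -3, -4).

9√2/10

The plane has equation n·(r − (2, 5, 6)) = 0, i.e. n·r = -29.
d = |5·(-37) + (-3)·(-1) + (-4)·(-36) − (-29)| / √(25 + 9 + 16) = |-9| / (5√2) = 9√2/10.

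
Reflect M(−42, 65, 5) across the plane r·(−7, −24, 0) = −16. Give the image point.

(-70, -31, 5)

With n = (−7, −24, 0), the signed offset is (n·M − (-16))/|n|² = -1250/625 = -2.
M' = M − 2t·n = (−42, 65, 5) − (-4)·(−7, −24, 0) = (−70, −31, 5).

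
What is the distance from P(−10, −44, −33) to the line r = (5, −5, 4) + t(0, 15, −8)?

3√314

Direction vector d = (0, 15, −8).
AP = (−15, −39, −37); AP·d = -289, |AP|² = 3115, |d|² = 289.
distance² = |AP|² − (AP·d)²/|d|² = 3115 − 83521/289 = 2826, so the distance is 3√314.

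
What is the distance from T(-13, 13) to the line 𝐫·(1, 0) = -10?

The normal to the line is n = (1, 0) with |n| = 1.
|n·T − (-10)| = |-13 − (-10)| = 3, so the distance is 3/1 = 3.

3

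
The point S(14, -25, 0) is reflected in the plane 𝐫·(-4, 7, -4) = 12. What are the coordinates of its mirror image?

(-10, 17, -24)

n = (-4, 7, -4), |n|² = 81, n·S − 12 = -243, so t = -243/81 = -3.
Foot F = S − (-3)·n = (2, -4, -12); the reflection is 2F − S = (-10, 17, -24).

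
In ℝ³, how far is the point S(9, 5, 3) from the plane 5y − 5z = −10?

2√2

d = |5·5 + (-5)·3 − (-10)| / √(0 + 25 + 25) = |20| / (5√2) = 2√2.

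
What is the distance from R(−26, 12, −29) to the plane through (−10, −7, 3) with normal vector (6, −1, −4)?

13/√53

The plane has equation n·(r − (−10, −7, 3)) = 0, i.e. n·r = -65.
Then n·(−26, 12, −29) − (−65) = 13.
|n| = √(36 + 1 + 16) = √53, so the distance is |13|/√53 = 13/√53.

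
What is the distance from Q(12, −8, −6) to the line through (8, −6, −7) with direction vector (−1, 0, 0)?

Direction vector d = (−1, 0, 0).
AP = (4, −2, 1); AP·d = -4, |AP|² = 21, |d|² = 1.
distance² = |AP|² − (AP·d)²/|d|² = 21 − 16/1 = 5, so the distance is √5.

√5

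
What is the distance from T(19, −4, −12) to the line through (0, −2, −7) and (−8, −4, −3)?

A direction vector is d = (−8, −2, 4).
AP = (19, −2, −5), and AP × d = (−18, −36, −54).
|AP × d|² = 4536 and |d|² = 84, so the distance is √(4536/84) = √54 = 3√6.

3√6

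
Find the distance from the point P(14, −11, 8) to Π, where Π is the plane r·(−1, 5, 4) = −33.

2√42/21

Normal vector n = (−1, 5, 4), and n·(14, −11, 8) − (−33) = −4.
|n| = √(1 + 25 + 16) = √42, so the distance is |-4|/√42 = 4/√42.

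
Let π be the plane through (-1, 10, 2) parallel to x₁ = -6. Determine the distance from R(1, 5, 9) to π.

Parallel planes share the normal n = (1, 0, 0); since (-1, 10, 2) lies on the plane, its equation is x₁ = -1.
Then n·(1, 5, 9) - (-1) = 2.
|n| = √(1 + 0 + 0) = 1, so the distance is |2|/1 = 2.

2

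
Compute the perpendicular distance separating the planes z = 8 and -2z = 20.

Divide the second equation by -2 to match normals: z = -10.
Both planes have normal n = (0, 0, 1), |n| = 1. Any point on the first plane is at distance |(-10) − 8|/|n| = 18/1 = 18 from the second.

18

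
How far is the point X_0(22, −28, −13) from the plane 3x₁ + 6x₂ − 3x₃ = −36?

9/√6

n = (3, 6, −3); n·P − (-36) = -27; |n| = 3√6; distance = 27/(3√6) = 9/√6.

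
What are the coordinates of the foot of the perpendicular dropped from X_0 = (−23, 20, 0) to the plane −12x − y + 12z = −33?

(-11, 21, -12)

n = (−12, −1, 12), |n|² = 289, and n·X_0 − (-33) = 289.
t = 289/289 = 1, so the foot is X_0 − t·n = (−23, 20, 0) − 1·(−12, −1, 12) = (−11, 21, −12).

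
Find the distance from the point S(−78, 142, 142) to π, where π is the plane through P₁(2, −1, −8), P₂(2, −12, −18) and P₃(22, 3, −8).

P₁P₂ = (0, −11, −10) and P₁P₃ = (20, 4, 0), so a normal is n = P₁P₂ × P₁P₃ = (40, −200, 220).
n = (40, −200, 220); n·P − (-1480) = 1200; |n| = 300; distance = 1200/300 = 4.

4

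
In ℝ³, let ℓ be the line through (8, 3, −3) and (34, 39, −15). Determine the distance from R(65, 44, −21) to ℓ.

√493

A direction vector is d = (26, 36, −12).
AP = (57, 41, −18); AP·d = 3174, |AP|² = 5254, |d|² = 2116.
distance² = |AP|² − (AP·d)²/|d|² = 5254 − 10074276/2116 = 493, so the distance is √493.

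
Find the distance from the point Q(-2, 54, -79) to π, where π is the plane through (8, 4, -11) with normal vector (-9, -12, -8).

2

The plane has equation n·(r − (8, 4, -11)) = 0, i.e. n·r = -32.
Then n·(-2, 54, -79) - (-32) = 34.
|n| = √(81 + 144 + 64) = 17, so the distance is |34|/17 = 2.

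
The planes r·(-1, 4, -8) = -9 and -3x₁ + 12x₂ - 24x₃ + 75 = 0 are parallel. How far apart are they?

Divide the second equation by 3 to match normals: -x₁ + 4x₂ - 8x₃ = -25.
With common normal n = (-1, 4, -8) (|n| = 9), the distance is |(-9) − (-25)|/|n| = 16/9.

16/9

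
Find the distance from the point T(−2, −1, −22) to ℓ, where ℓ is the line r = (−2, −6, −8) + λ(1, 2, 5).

Direction vector d = (1, 2, 5).
AP = (0, 5, −14); AP·d = -60, |AP|² = 221, |d|² = 30.
distance² = |AP|² − (AP·d)²/|d|² = 221 − 3600/30 = 101, so the distance is √101.

√101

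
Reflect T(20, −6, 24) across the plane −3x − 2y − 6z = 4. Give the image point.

n = (−3, −2, −6), |n|² = 49, n·T − 4 = -196, so t = -196/49 = -4.
Foot F = T − (-4)·n = (8, −14, 0); the reflection is 2F − T = (−4, −22, −24).

(-4, -22, -24)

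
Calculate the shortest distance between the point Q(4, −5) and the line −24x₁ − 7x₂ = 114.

The normal to the line is n = (−24, −7) with |n| = 25.
|n·Q − 114| = |-61 − 114| = 175, so the distance is 175/25 = 7.

7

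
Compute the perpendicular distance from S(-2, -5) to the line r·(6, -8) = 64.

The normal to the line is n = (6, -8) with |n| = 10.
|n·S − 64| = |28 − 64| = 36, so the distance is 36/10 = 18/5.

18/5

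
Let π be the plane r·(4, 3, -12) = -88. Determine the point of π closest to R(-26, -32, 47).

(-10, -20, -1)

The perpendicular from R has direction n = (4, 3, -12): r = (-26, -32, 47) + t(4, 3, -12).
Substitute into the plane: n·(R + tn) = -88 gives -764 + 169t = -88, so t = 4.
Foot = (-26, -32, 47) + 4·(4, 3, -12) = (-10, -20, -1).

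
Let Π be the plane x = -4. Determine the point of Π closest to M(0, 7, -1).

(-4, 7, -1)

The perpendicular from M has direction n = (1, 0, 0): r = (0, 7, -1) + λ(1, 0, 0).
Substitute into the plane: n·(M + λn) = -4 gives 0 + 1λ = -4, so λ = -4.
Foot = (0, 7, -1) + (-4)·(1, 0, 0) = (-4, 7, -1).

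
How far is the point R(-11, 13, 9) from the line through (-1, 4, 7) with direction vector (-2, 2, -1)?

Direction vector d = (-2, 2, -1).
AP = (-10, 9, 2); AP·d = 36, |AP|² = 185, |d|² = 9.
distance² = |AP|² − (AP·d)²/|d|² = 185 − 1296/9 = 41, so the distance is √41.

√41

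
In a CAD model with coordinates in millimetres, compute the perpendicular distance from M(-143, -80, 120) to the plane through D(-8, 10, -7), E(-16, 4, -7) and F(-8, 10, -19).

DE = (-8, -6, 0) and DF = (0, 0, -12), so a normal is n = DE × DF = (72, -96, 0).
n = (72, -96, 0); n·P − (-1536) = -1080; |n| = 120; distance = 1080/120 = 9.

9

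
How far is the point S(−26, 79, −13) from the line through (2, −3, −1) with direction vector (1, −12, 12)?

Direction vector d = (1, −12, 12).
AP = (−28, 82, −12), and AP × d = (840, 324, 254).
|AP × d|² = 875092 and |d|² = 289, so the distance is √(875092/289) = √3028 = 2√757.

2√757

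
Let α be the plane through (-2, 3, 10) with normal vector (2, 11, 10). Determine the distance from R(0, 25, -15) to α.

4/15

The plane has equation n·(r − (-2, 3, 10)) = 0, i.e. n·r = 129.
Then n·(0, 25, -15) - 129 = -4.
|n| = √(4 + 121 + 100) = 15, so the distance is |-4|/15 = 4/15.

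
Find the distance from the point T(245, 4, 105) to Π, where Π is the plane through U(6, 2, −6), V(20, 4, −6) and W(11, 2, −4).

7

UV = (14, 2, 0) and UW = (5, 0, 2), so a normal is n = UV × UW = (4, −28, −10).
Then n·(245, 4, 105) − 28 = −210.
|n| = √(16 + 784 + 100) = 30, so the distance is |-210|/30 = 7.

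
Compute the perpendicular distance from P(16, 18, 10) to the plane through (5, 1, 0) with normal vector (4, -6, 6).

The plane has equation n·(r − (5, 1, 0)) = 0, i.e. n·r = 14.
n = (4, -6, 6); n·P − 14 = 2; |n| = 2√22; distance = 2/(2√22) = √22/22.

√22/22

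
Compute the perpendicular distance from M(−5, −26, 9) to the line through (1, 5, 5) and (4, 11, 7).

√229

A direction vector is d = (3, 6, 2).
AP = (−6, −31, 4), and AP × d = (−86, 24, 57).
|AP × d|² = 11221 and |d|² = 49, so the distance is √(11221/49) = √229.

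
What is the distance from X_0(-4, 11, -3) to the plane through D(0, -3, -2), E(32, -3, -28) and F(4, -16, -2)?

DE = (32, 0, -26) and DF = (4, -13, 0), so a normal is n = DE × DF = (-338, -104, -416).
d = |(-338)·(-4) + (-104)·11 + (-416)·(-3) − 1144| / √(114244 + 10816 + 173056) = |312| / 546 = 4/7.

4/7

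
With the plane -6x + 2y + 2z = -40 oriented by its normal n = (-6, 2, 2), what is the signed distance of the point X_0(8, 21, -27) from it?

-10√11/11

n·X_0 − (-40) = -20.
|n| = 2√11, so the signed distance is -10√11/11.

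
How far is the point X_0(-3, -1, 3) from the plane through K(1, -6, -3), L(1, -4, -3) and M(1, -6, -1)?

4

KL = (0, 2, 0) and KM = (0, 0, 2), so a normal is n = KL × KM = (4, 0, 0).
Then n·(-3, -1, 3) - 4 = -16.
|n| = √(16 + 0 + 0) = 4, so the distance is |-16|/4 = 4.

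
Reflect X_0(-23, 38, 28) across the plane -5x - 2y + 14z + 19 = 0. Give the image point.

(-3, 46, -28)

n = (-5, -2, 14), |n|² = 225, n·X_0 − (-19) = 450, so t = 450/225 = 2.
Foot F = X_0 − 2·n = (-13, 42, 0); the reflection is 2F − X_0 = (-3, 46, -28).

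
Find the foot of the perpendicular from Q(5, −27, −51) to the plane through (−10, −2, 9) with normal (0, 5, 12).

(5, -2, 9)

The perpendicular from Q has direction n = (0, 5, 12): r = (5, −27, −51) + t(0, 5, 12).
Substitute into the plane: n·(Q + tn) = 98 gives -747 + 169t = 98, so t = 5.
Foot = (5, −27, −51) + 5·(0, 5, 12) = (5, −2, 9).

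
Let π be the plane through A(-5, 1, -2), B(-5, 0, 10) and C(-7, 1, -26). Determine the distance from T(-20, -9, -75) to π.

13/17

AB = (0, -1, 12) and AC = (-2, 0, -24), so a normal is n = AB × AC = (24, -24, -2).
Then n·(-20, -9, -75) - (-140) = 26.
|n| = √(576 + 576 + 4) = 34, so the distance is |26|/34 = 13/17.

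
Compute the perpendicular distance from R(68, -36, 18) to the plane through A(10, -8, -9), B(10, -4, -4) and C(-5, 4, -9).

AB = (0, 4, 5) and AC = (-15, 12, 0), so a normal is n = AB × AC = (-60, -75, 60).
d = |(-60)·68 + (-75)·(-36) + 60·18 − (-540)| / √(3600 + 5625 + 3600) = |240| / (15√57) = 16/√57.

16/√57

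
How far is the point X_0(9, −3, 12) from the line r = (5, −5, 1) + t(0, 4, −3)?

Direction vector d = (0, 4, −3).
AP = (4, 2, 11); AP·d = -25, |AP|² = 141, |d|² = 25.
distance² = |AP|² − (AP·d)²/|d|² = 141 − 625/25 = 116, so the distance is 2√29.

2√29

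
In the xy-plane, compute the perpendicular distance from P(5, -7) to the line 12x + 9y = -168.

11

d = |12·5 + 9·(-7) − (-168)| / √(144 + 81) = |165|/15 = 11.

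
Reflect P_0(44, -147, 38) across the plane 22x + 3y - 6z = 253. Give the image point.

n = (22, 3, -6), |n|² = 529, n·P_0 − 253 = 46, so t = 46/529 = 2/23.
Foot F = P_0 − (2/23)·n = (968/23, -3387/23, 886/23); the reflection is 2F − P_0 = (924/23, -3393/23, 898/23).

(924/23, -3393/23, 898/23)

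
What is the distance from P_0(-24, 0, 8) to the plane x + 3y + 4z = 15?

Normal vector n = (1, 3, 4), and n·(-24, 0, 8) - 15 = -7.
|n| = √(1 + 9 + 16) = √26, so the distance is |-7|/√26 = 7√26/26.

7√26/26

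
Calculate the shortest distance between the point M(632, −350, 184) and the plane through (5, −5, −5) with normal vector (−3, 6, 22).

The plane has equation n·(r − (5, −5, −5)) = 0, i.e. n·r = -155.
d = |(-3)·632 + 6·(-350) + 22·184 − (-155)| / √(9 + 36 + 484) = |207| / 23 = 9.

9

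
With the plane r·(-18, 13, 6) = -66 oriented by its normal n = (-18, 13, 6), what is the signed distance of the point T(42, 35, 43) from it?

1

n·T − (-66) = 23.
|n| = 23, so the signed distance is 23/23 = 1.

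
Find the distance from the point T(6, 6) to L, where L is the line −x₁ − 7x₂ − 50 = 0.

d = |(-1)·6 + (-7)·6 − 50| / √(1 + 49) = |-98|/(5√2) = 49√2/5.

49√2/5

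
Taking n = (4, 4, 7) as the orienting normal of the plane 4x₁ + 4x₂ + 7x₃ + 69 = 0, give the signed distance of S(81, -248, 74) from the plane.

n·S − (-69) = -81.
|n| = 9, so the signed distance is -81/9 = -9.

-9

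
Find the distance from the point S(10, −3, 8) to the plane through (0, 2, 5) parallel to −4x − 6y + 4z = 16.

√17/17

Parallel planes share the normal n = (−4, −6, 4); since (0, 2, 5) lies on the plane, its equation is −4x − 6y + 4z = 8.
d = |(-4)·10 + (-6)·(-3) + 4·8 − 8| / √(16 + 36 + 16) = |2| / (2√17) = 1/√17.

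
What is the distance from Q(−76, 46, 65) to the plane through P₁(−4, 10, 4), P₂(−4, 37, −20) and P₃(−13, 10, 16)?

27/17

P₁P₂ = (0, 27, −24) and P₁P₃ = (−9, 0, 12), so a normal is n = P₁P₂ × P₁P₃ = (324, 216, 243).
n = (324, 216, 243); n·P − 1836 = -729; |n| = 459; distance = 729/459 = 27/17.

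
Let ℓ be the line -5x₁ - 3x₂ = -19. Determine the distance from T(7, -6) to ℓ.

2/√34

The normal to the line is n = (-5, -3) with |n| = √34.
|n·T − (-19)| = |-17 − (-19)| = 2, so the distance is 2/√34 = √34/17.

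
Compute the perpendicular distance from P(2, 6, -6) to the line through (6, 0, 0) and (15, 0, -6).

A direction vector is d = (9, 0, -6).
AP = (-4, 6, -6), and AP × d = (-36, -78, -54).
|AP × d|² = 10296 and |d|² = 117, so the distance is √(10296/117) = √88 = 2√22.

2√22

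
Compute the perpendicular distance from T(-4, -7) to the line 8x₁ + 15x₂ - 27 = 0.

d = |8·(-4) + 15·(-7) − 27| / √(64 + 225) = |-164|/17 = 164/17.

164/17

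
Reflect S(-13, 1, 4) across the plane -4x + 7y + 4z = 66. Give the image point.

(-109/9, -5/9, 28/9)

n = (-4, 7, 4), |n|² = 81, n·S − 66 = 9, so t = 9/81 = 1/9.
Foot F = S − (1/9)·n = (-113/9, 2/9, 32/9); the reflection is 2F − S = (-109/9, -5/9, 28/9).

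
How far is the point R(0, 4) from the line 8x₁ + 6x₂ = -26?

d = |8·0 + 6·4 − (-26)| / √(64 + 36) = |50|/10 = 5.

5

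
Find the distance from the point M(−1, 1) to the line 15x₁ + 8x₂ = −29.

22/17

d = |15·(-1) + 8·1 − (-29)| / √(225 + 64) = |22|/17 = 22/17.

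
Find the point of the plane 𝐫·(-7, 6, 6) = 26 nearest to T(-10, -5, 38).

The perpendicular from T has direction n = (-7, 6, 6): r = (-10, -5, 38) + t(-7, 6, 6).
Substitute into the plane: n·(T + tn) = 26 gives 268 + 121t = 26, so t = -2.
Foot = (-10, -5, 38) + (-2)·(-7, 6, 6) = (4, -17, 26).

(4, -17, 26)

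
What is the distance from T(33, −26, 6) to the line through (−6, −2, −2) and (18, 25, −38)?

A direction vector is d = (24, 27, −36).
AP = (39, −24, 8), and AP × d = (648, 1596, 1629).
|AP × d|² = 5620761 and |d|² = 2601, so the distance is √(5620761/2601) = √2161.

√2161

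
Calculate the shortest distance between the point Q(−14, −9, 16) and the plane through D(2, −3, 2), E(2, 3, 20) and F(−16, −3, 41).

16/23

DE = (0, 6, 18) and DF = (−18, 0, 39), so a normal is n = DE × DF = (234, −324, 108).
d = |234·(-14) + (-324)·(-9) + 108·16 − 1656| / √(54756 + 104976 + 11664) = |-288| / 414 = 16/23.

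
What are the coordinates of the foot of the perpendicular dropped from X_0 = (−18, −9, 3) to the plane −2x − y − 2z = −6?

The perpendicular from X_0 has direction n = (−2, −1, −2): r = (−18, −9, 3) + λ(−2, −1, −2).
Substitute into the plane: n·(X_0 + λn) = -6 gives 39 + 9λ = -6, so λ = -5.
Foot = (−18, −9, 3) + (-5)·(−2, −1, −2) = (−8, −4, 13).

(-8, -4, 13)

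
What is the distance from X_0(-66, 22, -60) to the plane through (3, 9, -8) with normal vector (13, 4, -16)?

13/21

The plane has equation n·(r − (3, 9, -8)) = 0, i.e. n·r = 203.
Then n·(-66, 22, -60) - 203 = -13.
|n| = √(169 + 16 + 256) = 21, so the distance is |-13|/21 = 13/21.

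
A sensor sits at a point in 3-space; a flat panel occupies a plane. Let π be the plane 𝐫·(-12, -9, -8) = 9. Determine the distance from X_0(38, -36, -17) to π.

Normal vector n = (-12, -9, -8), and n·(38, -36, -17) - 9 = -5.
|n| = √(144 + 81 + 64) = 17, so the distance is |-5|/17 = 5/17.

5/17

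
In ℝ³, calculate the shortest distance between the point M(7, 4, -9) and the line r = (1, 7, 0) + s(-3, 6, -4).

Direction vector d = (-3, 6, -4).
AP = (6, -3, -9), and AP × d = (66, 51, 27).
|AP × d|² = 7686 and |d|² = 61, so the distance is √(7686/61) = √126 = 3√14.

3√14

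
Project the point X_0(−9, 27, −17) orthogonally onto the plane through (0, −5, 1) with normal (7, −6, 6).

n = (7, −6, 6), |n|² = 121, and n·X_0 − 36 = -363.
t = -363/121 = -3, so the foot is X_0 − t·n = (−9, 27, −17) − (-3)·(7, −6, 6) = (12, 9, 1).

(12, 9, 1)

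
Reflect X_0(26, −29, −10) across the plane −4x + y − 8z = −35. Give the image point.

(218/9, -257/9, -122/9)

With n = (−4, 1, −8), the signed offset is (n·X_0 − (-35))/|n|² = -18/81 = -2/9.
X_0' = X_0 − 2t·n = (26, −29, −10) − (-4/9)·(−4, 1, −8) = (218/9, −257/9, −122/9).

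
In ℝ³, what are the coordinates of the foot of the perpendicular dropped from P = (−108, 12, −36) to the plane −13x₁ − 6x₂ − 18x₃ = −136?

The perpendicular from P has direction n = (−13, −6, −18): r = (−108, 12, −36) + μ(−13, −6, −18).
Substitute into the plane: n·(P + μn) = -136 gives 1980 + 529μ = -136, so μ = -4.
Foot = (−108, 12, −36) + (-4)·(−13, −6, −18) = (−56, 36, 36).

(-56, 36, 36)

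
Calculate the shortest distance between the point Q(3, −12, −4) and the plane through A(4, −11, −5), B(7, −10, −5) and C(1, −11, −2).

3/√11

AB = (3, 1, 0) and AC = (−3, 0, 3), so a normal is n = AB × AC = (3, −9, 3).
d = |3·3 + (-9)·(-12) + 3·(-4) − 96| / √(9 + 81 + 9) = |9| / (3√11) = 3/√11.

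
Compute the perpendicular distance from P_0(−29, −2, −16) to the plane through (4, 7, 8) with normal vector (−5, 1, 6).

The plane has equation n·(r − (4, 7, 8)) = 0, i.e. n·r = 35.
Then n·(−29, −2, −16) − 35 = 12.
|n| = √(25 + 1 + 36) = √62, so the distance is |12|/√62 = 6√62/31.

12/√62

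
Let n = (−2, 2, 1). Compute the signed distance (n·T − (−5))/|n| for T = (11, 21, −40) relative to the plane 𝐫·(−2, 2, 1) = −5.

n·T − (-5) = -15.
|n| = 3, so the signed distance is -15/3 = -5.

-5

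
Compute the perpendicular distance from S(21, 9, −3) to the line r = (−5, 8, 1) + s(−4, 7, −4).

6√17

Direction vector d = (−4, 7, −4).
AP = (26, 1, −4); AP·d = -81, |AP|² = 693, |d|² = 81.
distance² = |AP|² − (AP·d)²/|d|² = 693 − 6561/81 = 612, so the distance is 6√17.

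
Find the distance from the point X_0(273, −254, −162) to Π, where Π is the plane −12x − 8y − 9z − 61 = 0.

9

d = |(-12)·273 + (-8)·(-254) + (-9)·(-162) − 61| / √(144 + 64 + 81) = |153| / 17 = 9.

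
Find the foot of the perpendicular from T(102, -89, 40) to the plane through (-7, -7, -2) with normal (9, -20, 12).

n = (9, -20, 12), |n|² = 625, and n·T − 53 = 3125.
t = 3125/625 = 5, so the foot is T − t·n = (102, -89, 40) − 5·(9, -20, 12) = (57, 11, -20).

(57, 11, -20)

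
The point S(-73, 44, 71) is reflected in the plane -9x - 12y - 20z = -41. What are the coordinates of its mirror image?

(-109, -4, -9)

With n = (-9, -12, -20), the signed offset is (n·S − (-41))/|n|² = -1250/625 = -2.
S' = S − 2t·n = (-73, 44, 71) − (-4)·(-9, -12, -20) = (-109, -4, -9).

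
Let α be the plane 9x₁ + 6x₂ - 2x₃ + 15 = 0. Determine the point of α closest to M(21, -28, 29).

(249/11, -296/11, 315/11)

n = (9, 6, -2), |n|² = 121, and n·M − (-15) = -22.
t = -22/121 = -2/11, so the foot is M − t·n = (21, -28, 29) − (-2/11)·(9, 6, -2) = (249/11, -296/11, 315/11).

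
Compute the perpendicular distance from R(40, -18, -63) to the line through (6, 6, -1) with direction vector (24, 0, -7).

2√769

Direction vector d = (24, 0, -7).
AP = (34, -24, -62); AP·d = 1250, |AP|² = 5576, |d|² = 625.
distance² = |AP|² − (AP·d)²/|d|² = 5576 − 1562500/625 = 3076, so the distance is 2√769.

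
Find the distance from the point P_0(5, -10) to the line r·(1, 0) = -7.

12

The normal to the line is n = (1, 0) with |n| = 1.
|n·P_0 − (-7)| = |5 − (-7)| = 12, so the distance is 12/1 = 12.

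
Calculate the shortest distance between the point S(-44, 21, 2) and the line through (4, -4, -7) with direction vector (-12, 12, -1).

Direction vector d = (-12, 12, -1).
AP = (-48, 25, 9); AP·d = 867, |AP|² = 3010, |d|² = 289.
distance² = |AP|² − (AP·d)²/|d|² = 3010 − 751689/289 = 409, so the distance is √409.

√409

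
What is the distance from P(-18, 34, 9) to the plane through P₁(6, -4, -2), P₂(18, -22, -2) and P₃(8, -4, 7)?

10/11

P₁P₂ = (12, -18, 0) and P₁P₃ = (2, 0, 9), so a normal is n = P₁P₂ × P₁P₃ = (-162, -108, 36).
Then n·(-18, 34, 9) - (-612) = 180.
|n| = √(26244 + 11664 + 1296) = 198, so the distance is |180|/198 = 10/11.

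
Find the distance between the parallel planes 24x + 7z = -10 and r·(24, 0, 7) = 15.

1

With common normal n = (24, 0, 7) (|n| = 25), the distance is |(-10) − 15|/|n| = 25/25 = 1.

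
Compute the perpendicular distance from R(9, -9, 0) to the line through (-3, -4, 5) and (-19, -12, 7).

A direction vector is d = (-16, -8, 2).
AP = (12, -5, -5), and AP × d = (-50, 56, -176).
|AP × d|² = 36612 and |d|² = 324, so the distance is √(36612/324) = √113.

√113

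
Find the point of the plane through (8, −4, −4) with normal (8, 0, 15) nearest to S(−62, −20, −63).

(-22, -20, 12)

n = (8, 0, 15), |n|² = 289, and n·S − 4 = -1445.
t = -1445/289 = -5, so the foot is S − t·n = (−62, −20, −63) − (-5)·(8, 0, 15) = (−22, −20, 12).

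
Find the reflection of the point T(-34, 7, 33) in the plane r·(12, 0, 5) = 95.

With n = (12, 0, 5), the signed offset is (n·T − 95)/|n|² = -338/169 = -2.
T' = T − 2t·n = (-34, 7, 33) − (-4)·(12, 0, 5) = (14, 7, 53).

(14, 7, 53)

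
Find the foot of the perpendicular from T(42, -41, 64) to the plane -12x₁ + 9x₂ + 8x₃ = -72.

(30, -32, 72)

The perpendicular from T has direction n = (-12, 9, 8): r = (42, -41, 64) + μ(-12, 9, 8).
Substitute into the plane: n·(T + μn) = -72 gives -361 + 289μ = -72, so μ = 1.
Foot = (42, -41, 64) + 1·(-12, 9, 8) = (30, -32, 72).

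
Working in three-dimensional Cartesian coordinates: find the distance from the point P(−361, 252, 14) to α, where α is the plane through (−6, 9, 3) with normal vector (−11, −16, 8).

5

The plane has equation n·(r − (−6, 9, 3)) = 0, i.e. n·r = -54.
d = |(-11)·(-361) + (-16)·252 + 8·14 − (-54)| / √(121 + 256 + 64) = |105| / 21 = 5.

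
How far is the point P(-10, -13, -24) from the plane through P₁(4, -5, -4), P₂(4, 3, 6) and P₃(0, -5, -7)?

P₁P₂ = (0, 8, 10) and P₁P₃ = (-4, 0, -3), so a normal is n = P₁P₂ × P₁P₃ = (-24, -40, 32).
n = (-24, -40, 32); n·P − (-24) = 16; |n| = 40√2; distance = 16/(40√2) = √2/5.

√2/5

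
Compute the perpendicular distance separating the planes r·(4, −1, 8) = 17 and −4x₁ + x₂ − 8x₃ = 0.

17/9

Divide the second equation by -1 to match normals: 4x₁ − x₂ + 8x₃ = 0.
With common normal n = (4, −1, 8) (|n| = 9), the distance is |17 − 0|/|n| = 17/9.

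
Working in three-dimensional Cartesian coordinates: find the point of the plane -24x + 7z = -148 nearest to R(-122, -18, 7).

n = (-24, 0, 7), |n|² = 625, and n·R − (-148) = 3125.
t = 3125/625 = 5, so the foot is R − t·n = (-122, -18, 7) − 5·(-24, 0, 7) = (-2, -18, -28).

(-2, -18, -28)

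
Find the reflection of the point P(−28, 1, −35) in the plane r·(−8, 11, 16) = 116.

n = (−8, 11, 16), |n|² = 441, n·P − 116 = -441, so t = -441/441 = -1.
Foot F = P − (-1)·n = (−36, 12, −19); the reflection is 2F − P = (−44, 23, −3).

(-44, 23, -3)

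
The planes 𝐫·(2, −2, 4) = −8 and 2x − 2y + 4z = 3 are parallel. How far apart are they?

With common normal n = (2, −2, 4) (|n| = 2√6), the distance is |(-8) − 3|/|n| = 11/(2√6) = 11√6/12.

11√6/12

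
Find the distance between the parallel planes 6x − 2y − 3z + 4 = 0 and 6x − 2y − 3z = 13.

17/7

Both planes have normal n = (6, −2, −3), |n| = 7. Any point on the first plane is at distance |13 − (-4)|/|n| = 17/7 from the second.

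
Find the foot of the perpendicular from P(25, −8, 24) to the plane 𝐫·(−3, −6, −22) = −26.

n = (−3, −6, −22), |n|² = 529, and n·P − (-26) = -529.
t = -529/529 = -1, so the foot is P − t·n = (25, −8, 24) − (-1)·(−3, −6, −22) = (22, −14, 2).

(22, -14, 2)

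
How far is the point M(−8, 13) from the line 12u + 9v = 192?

d = |12·(-8) + 9·13 − 192| / √(144 + 81) = |-171|/15 = 57/5.

57/5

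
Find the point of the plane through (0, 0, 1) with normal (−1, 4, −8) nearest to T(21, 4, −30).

The perpendicular from T has direction n = (−1, 4, −8): r = (21, 4, −30) + λ(−1, 4, −8).
Substitute into the plane: n·(T + λn) = -8 gives 235 + 81λ = -8, so λ = -3.
Foot = (21, 4, −30) + (-3)·(−1, 4, −8) = (24, −8, −6).

(24, -8, -6)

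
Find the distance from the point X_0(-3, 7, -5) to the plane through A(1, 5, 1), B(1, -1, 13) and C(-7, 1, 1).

2/√6

AB = (0, -6, 12) and AC = (-8, -4, 0), so a normal is n = AB × AC = (48, -96, -48).
Then n·(-3, 7, -5) - (-480) = -96.
|n| = √(2304 + 9216 + 2304) = 48√6, so the distance is |-96|/(48√6) = 2/√6.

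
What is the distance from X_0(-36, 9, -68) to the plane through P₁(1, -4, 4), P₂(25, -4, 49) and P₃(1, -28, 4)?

P₁P₂ = (24, 0, 45) and P₁P₃ = (0, -24, 0), so a normal is n = P₁P₂ × P₁P₃ = (1080, 0, -576).
Then n·(-36, 9, -68) - (-1224) = 1512.
|n| = √(1166400 + 0 + 331776) = 1224, so the distance is |1512|/1224 = 21/17.

21/17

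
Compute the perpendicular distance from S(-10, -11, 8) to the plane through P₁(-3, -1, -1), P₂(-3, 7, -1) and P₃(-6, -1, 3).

1/5

P₁P₂ = (0, 8, 0) and P₁P₃ = (-3, 0, 4), so a normal is n = P₁P₂ × P₁P₃ = (32, 0, 24).
Then n·(-10, -11, 8) - (-120) = -8.
|n| = √(1024 + 0 + 576) = 40, so the distance is |-8|/40 = 1/5.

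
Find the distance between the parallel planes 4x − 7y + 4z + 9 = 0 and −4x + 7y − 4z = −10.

19/9

Divide the second equation by -1 to match normals: 4x − 7y + 4z = 10.
With common normal n = (4, −7, 4) (|n| = 9), the distance is |(-9) − 10|/|n| = 19/9.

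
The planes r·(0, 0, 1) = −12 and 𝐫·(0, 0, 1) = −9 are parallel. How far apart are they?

Both planes have normal n = (0, 0, 1), |n| = 1. Any point on the first plane is at distance |(-9) − (-12)|/|n| = 3/1 = 3 from the second.

3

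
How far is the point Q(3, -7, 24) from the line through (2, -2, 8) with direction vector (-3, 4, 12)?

√113

Direction vector d = (-3, 4, 12).
AP = (1, -5, 16); AP·d = 169, |AP|² = 282, |d|² = 169.
distance² = |AP|² − (AP·d)²/|d|² = 282 − 28561/169 = 113, so the distance is √113.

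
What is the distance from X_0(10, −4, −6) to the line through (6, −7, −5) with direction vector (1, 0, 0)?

√10

Direction vector d = (1, 0, 0).
AP = (4, 3, −1), and AP × d = (0, −1, −3).
|AP × d|² = 10 and |d|² = 1, so the distance is √10.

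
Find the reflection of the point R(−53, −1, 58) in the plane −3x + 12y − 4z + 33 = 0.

(-713/13, 83/13, 722/13)

With n = (−3, 12, −4), the signed offset is (n·R − (-33))/|n|² = -52/169 = -4/13.
R' = R − 2t·n = (−53, −1, 58) − (-8/13)·(−3, 12, −4) = (−713/13, 83/13, 722/13).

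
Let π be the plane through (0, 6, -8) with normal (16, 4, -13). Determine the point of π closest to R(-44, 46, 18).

(-12, 54, -8)

The perpendicular from R has direction n = (16, 4, -13): r = (-44, 46, 18) + μ(16, 4, -13).
Substitute into the plane: n·(R + μn) = 128 gives -754 + 441μ = 128, so μ = 2.
Foot = (-44, 46, 18) + 2·(16, 4, -13) = (-12, 54, -8).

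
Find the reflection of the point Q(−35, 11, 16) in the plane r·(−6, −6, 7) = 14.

With n = (−6, −6, 7), the signed offset is (n·Q − 14)/|n|² = 242/121 = 2.
Q' = Q − 2t·n = (−35, 11, 16) − 4·(−6, −6, 7) = (−11, 35, −12).

(-11, 35, -12)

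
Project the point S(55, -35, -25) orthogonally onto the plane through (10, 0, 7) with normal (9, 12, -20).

(46, -47, -5)

n = (9, 12, -20), |n|² = 625, and n·S − (-50) = 625.
t = 625/625 = 1, so the foot is S − t·n = (55, -35, -25) − 1·(9, 12, -20) = (46, -47, -5).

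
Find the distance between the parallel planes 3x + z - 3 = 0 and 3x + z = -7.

Both planes have normal n = (3, 0, 1), |n| = √10. Any point on the first plane is at distance |(-7) − 3|/|n| = 10/√10 = √10 from the second.

√10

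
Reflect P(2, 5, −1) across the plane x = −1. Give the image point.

(-4, 5, -1)

With n = (1, 0, 0), the signed offset is (n·P − (-1))/|n|² = 3/1 = 3.
P' = P − 2t·n = (2, 5, −1) − 6·(1, 0, 0) = (−4, 5, −1).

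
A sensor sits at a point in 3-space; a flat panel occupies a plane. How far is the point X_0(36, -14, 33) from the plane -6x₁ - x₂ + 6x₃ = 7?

Normal vector n = (-6, -1, 6), and n·(36, -14, 33) - 7 = -11.
|n| = √(36 + 1 + 36) = √73, so the distance is |-11|/√73 = 11/√73.

11√73/73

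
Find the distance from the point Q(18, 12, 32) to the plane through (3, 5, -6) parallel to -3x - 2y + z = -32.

21/√14

Parallel planes share the normal n = (-3, -2, 1); since (3, 5, -6) lies on the plane, its equation is -3x - 2y + z = -25.
Then n·(18, 12, 32) - (-25) = -21.
|n| = √(9 + 4 + 1) = √14, so the distance is |-21|/√14 = 3√14/2.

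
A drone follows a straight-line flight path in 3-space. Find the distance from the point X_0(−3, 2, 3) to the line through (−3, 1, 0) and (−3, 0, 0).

A direction vector is d = (0, −1, 0).
AP = (0, 1, 3); AP·d = -1, |AP|² = 10, |d|² = 1.
distance² = |AP|² − (AP·d)²/|d|² = 10 − 1/1 = 9, so the distance is 3.

3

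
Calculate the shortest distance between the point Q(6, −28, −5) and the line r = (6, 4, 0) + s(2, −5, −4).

√329

Direction vector d = (2, −5, −4).
AP = (0, −32, −5), and AP × d = (103, −10, 64).
|AP × d|² = 14805 and |d|² = 45, so the distance is √(14805/45) = √329.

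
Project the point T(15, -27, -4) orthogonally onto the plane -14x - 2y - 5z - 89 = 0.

n = (-14, -2, -5), |n|² = 225, and n·T − 89 = -225.
t = -225/225 = -1, so the foot is T − t·n = (15, -27, -4) − (-1)·(-14, -2, -5) = (1, -29, -9).

(1, -29, -9)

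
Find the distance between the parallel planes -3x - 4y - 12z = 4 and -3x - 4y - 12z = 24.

Both planes have normal n = (-3, -4, -12), |n| = 13. Any point on the first plane is at distance |24 − 4|/|n| = 20/13 from the second.

20/13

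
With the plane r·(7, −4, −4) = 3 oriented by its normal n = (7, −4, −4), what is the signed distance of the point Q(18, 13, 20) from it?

-1

n·Q − 3 = -9.
|n| = 9, so the signed distance is -9/9 = -1.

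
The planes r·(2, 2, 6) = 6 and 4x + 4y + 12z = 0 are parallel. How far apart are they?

3√11/11

Divide the second equation by 2 to match normals: 2x + 2y + 6z = 0.
With common normal n = (2, 2, 6) (|n| = 2√11), the distance is |6 − 0|/|n| = 6/(2√11) = 3√11/11.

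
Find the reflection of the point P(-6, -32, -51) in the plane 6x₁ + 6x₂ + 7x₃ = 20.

n = (6, 6, 7), |n|² = 121, n·P − 20 = -605, so t = -605/121 = -5.
Foot F = P − (-5)·n = (24, -2, -16); the reflection is 2F − P = (54, 28, 19).

(54, 28, 19)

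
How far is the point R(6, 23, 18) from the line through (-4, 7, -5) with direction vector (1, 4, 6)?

√37

Direction vector d = (1, 4, 6).
AP = (10, 16, 23), and AP × d = (4, -37, 24).
|AP × d|² = 1961 and |d|² = 53, so the distance is √(1961/53) = √37.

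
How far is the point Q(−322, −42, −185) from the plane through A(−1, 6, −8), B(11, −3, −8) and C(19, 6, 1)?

AB = (12, −9, 0) and AC = (20, 0, 9), so a normal is n = AB × AC = (−81, −108, 180).
Then n·(−322, −42, −185) − (−2007) = −675.
|n| = √(6561 + 11664 + 32400) = 225, so the distance is |-675|/225 = 3.

3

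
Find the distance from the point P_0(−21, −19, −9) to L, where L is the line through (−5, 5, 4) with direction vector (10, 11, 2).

√101

Direction vector d = (10, 11, 2).
AP = (−16, −24, −13), and AP × d = (95, −98, 64).
|AP × d|² = 22725 and |d|² = 225, so the distance is √(22725/225) = √101.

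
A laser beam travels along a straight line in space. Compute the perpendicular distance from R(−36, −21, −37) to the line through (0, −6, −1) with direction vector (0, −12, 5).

Direction vector d = (0, −12, 5).
AP = (−36, −15, −36), and AP × d = (−507, 180, 432).
|AP × d|² = 476073 and |d|² = 169, so the distance is √(476073/169) = √2817 = 3√313.

3√313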